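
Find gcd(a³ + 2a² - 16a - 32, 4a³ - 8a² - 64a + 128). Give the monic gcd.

Euclidean algorithm in ℚ[a]:
  a³ + 2a² - 16a - 32 = (1/4)(4a³ - 8a² - 64a + 128) + (4a² - 64)
  4a³ - 8a² - 64a + 128 = (a - 2)(4a² - 64) + (0)
Last nonzero remainder: 4a² - 64. Dividing through by 4 gives the monic gcd a² - 16.

a² - 16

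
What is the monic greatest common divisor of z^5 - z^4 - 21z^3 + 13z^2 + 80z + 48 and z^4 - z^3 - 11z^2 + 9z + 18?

z^2 - 2z - 3

Euclidean algorithm in ℚ[z]:
  z^5 - z^4 - 21z^3 + 13z^2 + 80z + 48 = (z)(z^4 - z^3 - 11z^2 + 9z + 18) + (-10z^3 + 4z^2 + 62z + 48)
  z^4 - z^3 - 11z^2 + 9z + 18 = (-(1/10)z + 3/50)(-10z^3 + 4z^2 + 62z + 48) + (-(126/25)z^2 + (252/25)z + 378/25)
  -10z^3 + 4z^2 + 62z + 48 = ((125/63)z + 200/63)(-(126/25)z^2 + (252/25)z + 378/25) + (0)
Last nonzero remainder: -(126/25)z^2 + (252/25)z + 378/25. Dividing through by -126/25 gives the monic gcd z^2 - 2z - 3.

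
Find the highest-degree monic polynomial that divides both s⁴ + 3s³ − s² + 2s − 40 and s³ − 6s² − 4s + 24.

By polynomial division,
  s⁴ + 3s³ − s² + 2s − 40 = (s + 9)(s³ − 6s² − 4s + 24) + (57s² + 14s − 256)
  s³ − 6s² − 4s + 24 = ((1/57)s − 356/3249)(57s² + 14s − 256) + ((6580/3249)s − 13160/3249)
  57s² + 14s − 256 = ((185193/6580)s + 103968/1645)((6580/3249)s − 13160/3249) + (0)
Last nonzero remainder: (6580/3249)s − 13160/3249. Dividing through by 6580/3249 gives the monic gcd s − 2.

s − 2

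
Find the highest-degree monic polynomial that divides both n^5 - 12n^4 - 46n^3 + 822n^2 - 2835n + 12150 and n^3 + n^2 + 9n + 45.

n^2 - 2n + 15

Apply the Euclidean algorithm:
  n^5 - 12n^4 - 46n^3 + 822n^2 - 2835n + 12150 = (n^2 - 13n - 42)(n^3 + n^2 + 9n + 45) + (936n^2 - 1872n + 14040)
  n^3 + n^2 + 9n + 45 = ((1/936)n + 1/312)(936n^2 - 1872n + 14040) + (0)
Last nonzero remainder: 936n^2 - 1872n + 14040. Dividing through by 936 gives the monic gcd n^2 - 2n + 15.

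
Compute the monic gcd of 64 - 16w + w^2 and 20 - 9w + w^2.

1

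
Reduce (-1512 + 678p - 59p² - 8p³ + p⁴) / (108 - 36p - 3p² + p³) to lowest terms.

(252 - 71p - 2p² + p³)/(-18 + 3p + p²)

Repeated division with remainder:
  p⁴ - 8p³ - 59p² + 678p - 1512 = (p - 5)(p³ - 3p² - 36p + 108) + (-38p² + 390p - 972)
  p³ - 3p² - 36p + 108 = (-(1/38)p - 69/361)(-38p² + 390p - 972) + ((4680/361)p - 28080/361)
  -38p² + 390p - 972 = (-(6859/2340)p + 3249/260)((4680/361)p - 28080/361) + (0)
Last nonzero remainder: (4680/361)p - 28080/361. Dividing through by 4680/361 gives the monic gcd p - 6.
Cancel p - 6 from numerator and denominator to get the reduced form.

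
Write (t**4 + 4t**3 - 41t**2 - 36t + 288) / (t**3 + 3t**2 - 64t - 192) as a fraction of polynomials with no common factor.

(t**2 - 7t + 12)/(t - 8)

Euclidean algorithm in ℚ[t]:
  t**4 + 4t**3 - 41t**2 - 36t + 288 = (t + 1)(t**3 + 3t**2 - 64t - 192) + (20t**2 + 220t + 480)
  t**3 + 3t**2 - 64t - 192 = ((1/20)t - 2/5)(20t**2 + 220t + 480) + (0)
Last nonzero remainder: 20t**2 + 220t + 480. Dividing through by 20 gives the monic gcd t**2 + 11t + 24.
Cancel t**2 + 11t + 24 from numerator and denominator to get the reduced form.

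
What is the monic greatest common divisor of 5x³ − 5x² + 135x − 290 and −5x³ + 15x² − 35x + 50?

x − 2

Repeated division with remainder:
  5x³ − 5x² + 135x − 290 = (−1)(−5x³ + 15x² − 35x + 50) + (10x² + 100x − 240)
  −5x³ + 15x² − 35x + 50 = (−(1/2)x + 13/2)(10x² + 100x − 240) + (−805x + 1610)
  10x² + 100x − 240 = (−(2/161)x − 24/161)(−805x + 1610) + (0)
Last nonzero remainder: −805x + 1610. Dividing through by −805 gives the monic gcd x − 2.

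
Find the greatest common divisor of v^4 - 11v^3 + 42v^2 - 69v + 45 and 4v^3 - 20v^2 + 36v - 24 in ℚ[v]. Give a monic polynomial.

v^2 - 3v + 3

Apply the Euclidean algorithm:
  v^4 - 11v^3 + 42v^2 - 69v + 45 = ((1/4)v - 3/2)(4v^3 - 20v^2 + 36v - 24) + (3v^2 - 9v + 9)
  4v^3 - 20v^2 + 36v - 24 = ((4/3)v - 8/3)(3v^2 - 9v + 9) + (0)
Last nonzero remainder: 3v^2 - 9v + 9. Dividing through by 3 gives the monic gcd v^2 - 3v + 3.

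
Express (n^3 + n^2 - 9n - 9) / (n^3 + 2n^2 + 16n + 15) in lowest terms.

(n^2 - 9)/(n^2 + n + 15)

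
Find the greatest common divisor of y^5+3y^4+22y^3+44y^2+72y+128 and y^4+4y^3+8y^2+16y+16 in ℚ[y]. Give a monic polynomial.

y^3+2y^2+4y+8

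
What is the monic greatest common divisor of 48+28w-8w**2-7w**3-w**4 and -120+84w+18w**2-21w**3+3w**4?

By polynomial division,
  -w**4-7w**3-8w**2+28w+48 = (-1/3)(3w**4-21w**3+18w**2+84w-120) + (-14w**3-2w**2+56w+8)
  3w**4-21w**3+18w**2+84w-120 = (-(3/14)w+75/49)(-14w**3-2w**2+56w+8) + ((1620/49)w**2-6480/49)
  -14w**3-2w**2+56w+8 = (-(343/810)w-49/810)((1620/49)w**2-6480/49) + (0)
Last nonzero remainder: (1620/49)w**2-6480/49. Dividing through by 1620/49 gives the monic gcd w**2-4.

-4+w**2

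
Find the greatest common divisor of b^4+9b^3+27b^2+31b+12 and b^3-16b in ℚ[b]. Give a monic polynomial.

b+4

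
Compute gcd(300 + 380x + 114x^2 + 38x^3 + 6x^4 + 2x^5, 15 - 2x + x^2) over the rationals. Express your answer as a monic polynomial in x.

15 - 2x + x^2

By polynomial division,
  2x^5 + 6x^4 + 38x^3 + 114x^2 + 380x + 300 = (2x^3 + 10x^2 + 28x + 20)(x^2 - 2x + 15) + (0)
The last nonzero remainder x^2 - 2x + 15 is already monic.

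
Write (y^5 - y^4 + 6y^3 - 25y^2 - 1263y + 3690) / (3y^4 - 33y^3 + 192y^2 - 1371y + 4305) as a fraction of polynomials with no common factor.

(y^2 + 3y - 18)/(3y - 21)

Apply the Euclidean algorithm:
  y^5 - y^4 + 6y^3 - 25y^2 - 1263y + 3690 = ((1/3)y + 10/3)(3y^4 - 33y^3 + 192y^2 - 1371y + 4305) + (52y^3 - 208y^2 + 1872y - 10660)
  3y^4 - 33y^3 + 192y^2 - 1371y + 4305 = ((3/52)y - 21/52)(52y^3 - 208y^2 + 1872y - 10660) + (0)
Last nonzero remainder: 52y^3 - 208y^2 + 1872y - 10660. Dividing through by 52 gives the monic gcd y^3 - 4y^2 + 36y - 205.
Cancel y^3 - 4y^2 + 36y - 205 from numerator and denominator to get the reduced form.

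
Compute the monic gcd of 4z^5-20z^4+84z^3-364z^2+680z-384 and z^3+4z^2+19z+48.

z^2+z+16

Euclidean algorithm in ℚ[z]:
  4z^5-20z^4+84z^3-364z^2+680z-384 = (4z^2-36z+152)(z^3+4z^2+19z+48) + (-480z^2-480z-7680)
  z^3+4z^2+19z+48 = (-(1/480)z-1/160)(-480z^2-480z-7680) + (0)
Last nonzero remainder: -480z^2-480z-7680. Dividing through by -480 gives the monic gcd z^2+z+16.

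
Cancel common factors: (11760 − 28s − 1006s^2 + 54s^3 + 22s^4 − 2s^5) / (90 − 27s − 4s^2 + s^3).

(−392 + 14s + 20s^2 − 2s^3)/(−3 + s)

Repeated division with remainder:
  −2s^5 + 22s^4 + 54s^3 − 1006s^2 − 28s + 11760 = (−2s^2 + 14s + 56)(s^3 − 4s^2 − 27s + 90) + (−224s^2 + 224s + 6720)
  s^3 − 4s^2 − 27s + 90 = (−(1/224)s + 3/224)(−224s^2 + 224s + 6720) + (0)
Last nonzero remainder: −224s^2 + 224s + 6720. Dividing through by −224 gives the monic gcd s^2 − s − 30.
Cancel s^2 − s − 30 from numerator and denominator to get the reduced form.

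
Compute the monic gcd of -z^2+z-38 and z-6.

1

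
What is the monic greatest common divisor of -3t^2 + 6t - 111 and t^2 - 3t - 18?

1

Euclidean algorithm in ℚ[t]:
  -3t^2 + 6t - 111 = (-3)(t^2 - 3t - 18) + (-3t - 165)
  t^2 - 3t - 18 = (-(1/3)t + 58/3)(-3t - 165) + (3172)
  -3t - 165 = (-(3/3172)t - 165/3172)(3172) + (0)
The last nonzero remainder is the constant 3172, so the polynomials are coprime and gcd = 1.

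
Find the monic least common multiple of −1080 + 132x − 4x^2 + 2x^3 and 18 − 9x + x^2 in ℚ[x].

1620 − 738x + 72x^2 − 5x^3 + x^4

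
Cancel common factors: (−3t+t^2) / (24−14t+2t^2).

Apply the Euclidean algorithm:
  t^2−3t = (1/2)(2t^2−14t+24) + (4t−12)
  2t^2−14t+24 = ((1/2)t−2)(4t−12) + (0)
Last nonzero remainder: 4t−12. Dividing through by 4 gives the monic gcd t−3.
Cancel t−3 from numerator and denominator to get the reduced form.

(t)/(−8+2t)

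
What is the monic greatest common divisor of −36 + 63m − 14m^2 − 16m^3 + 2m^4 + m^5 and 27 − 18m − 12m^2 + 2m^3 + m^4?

9 − 9m − m^2 + m^3

By polynomial division,
  m^5 + 2m^4 − 16m^3 − 14m^2 + 63m − 36 = (m)(m^4 + 2m^3 − 12m^2 − 18m + 27) + (−4m^3 + 4m^2 + 36m − 36)
  m^4 + 2m^3 − 12m^2 − 18m + 27 = (−(1/4)m − 3/4)(−4m^3 + 4m^2 + 36m − 36) + (0)
Last nonzero remainder: −4m^3 + 4m^2 + 36m − 36. Dividing through by −4 gives the monic gcd m^3 − m^2 − 9m + 9.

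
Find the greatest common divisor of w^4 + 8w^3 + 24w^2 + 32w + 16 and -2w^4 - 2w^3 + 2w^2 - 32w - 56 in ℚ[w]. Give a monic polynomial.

w^2 + 4w + 4

Apply the Euclidean algorithm:
  w^4 + 8w^3 + 24w^2 + 32w + 16 = (-1/2)(-2w^4 - 2w^3 + 2w^2 - 32w - 56) + (7w^3 + 25w^2 + 16w - 12)
  -2w^4 - 2w^3 + 2w^2 - 32w - 56 = (-(2/7)w + 36/49)(7w^3 + 25w^2 + 16w - 12) + (-(578/49)w^2 - (2312/49)w - 2312/49)
  7w^3 + 25w^2 + 16w - 12 = (-(343/578)w + 147/578)(-(578/49)w^2 - (2312/49)w - 2312/49) + (0)
Last nonzero remainder: -(578/49)w^2 - (2312/49)w - 2312/49. Dividing through by -578/49 gives the monic gcd w^2 + 4w + 4.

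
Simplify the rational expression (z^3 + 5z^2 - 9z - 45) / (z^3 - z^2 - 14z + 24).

(z^2 + 8z + 15)/(z^2 + 2z - 8)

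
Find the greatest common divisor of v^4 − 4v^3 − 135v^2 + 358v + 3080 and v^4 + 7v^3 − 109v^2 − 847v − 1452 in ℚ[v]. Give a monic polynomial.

v^2 − 7v − 44

Repeated division with remainder:
  v^4 − 4v^3 − 135v^2 + 358v + 3080 = (v^4 + 7v^3 − 109v^2 − 847v − 1452) + (−11v^3 − 26v^2 + 1205v + 4532)
  v^4 + 7v^3 − 109v^2 − 847v − 1452 = (−(1/11)v − 51/121)(−11v^3 − 26v^2 + 1205v + 4532) + (−(1260/121)v^2 + (8820/121)v + 5040/11)
  −11v^3 − 26v^2 + 1205v + 4532 = ((1331/1260)v + 12463/1260)(−(1260/121)v^2 + (8820/121)v + 5040/11) + (0)
Last nonzero remainder: −(1260/121)v^2 + (8820/121)v + 5040/11. Dividing through by −1260/121 gives the monic gcd v^2 − 7v − 44.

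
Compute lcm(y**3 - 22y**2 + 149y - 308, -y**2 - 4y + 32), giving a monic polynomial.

Repeated division with remainder:
  y**3 - 22y**2 + 149y - 308 = (-y + 26)(-y**2 - 4y + 32) + (285y - 1140)
  -y**2 - 4y + 32 = (-(1/285)y - 8/285)(285y - 1140) + (0)
Last nonzero remainder: 285y - 1140. Dividing through by 285 gives the monic gcd y - 4.
Then lcm(f, g) = f·g / gcd(f, g); expanding and making the result monic gives the answer.

y**4 - 14y**3 - 27y**2 + 884y - 2464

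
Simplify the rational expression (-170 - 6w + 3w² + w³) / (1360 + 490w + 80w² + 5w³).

(-5 + w)/(40 + 5w)

Euclidean algorithm in ℚ[w]:
  w³ + 3w² - 6w - 170 = (1/5)(5w³ + 80w² + 490w + 1360) + (-13w² - 104w - 442)
  5w³ + 80w² + 490w + 1360 = (-(5/13)w - 40/13)(-13w² - 104w - 442) + (0)
Last nonzero remainder: -13w² - 104w - 442. Dividing through by -13 gives the monic gcd w² + 8w + 34.
Cancel w² + 8w + 34 from numerator and denominator to get the reduced form.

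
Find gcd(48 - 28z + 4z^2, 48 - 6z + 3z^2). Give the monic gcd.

1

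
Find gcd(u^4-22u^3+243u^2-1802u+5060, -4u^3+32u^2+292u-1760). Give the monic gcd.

u^2-16u+55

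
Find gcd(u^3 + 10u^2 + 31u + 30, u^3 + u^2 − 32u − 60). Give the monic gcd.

By polynomial division,
  u^3 + 10u^2 + 31u + 30 = (u^3 + u^2 − 32u − 60) + (9u^2 + 63u + 90)
  u^3 + u^2 − 32u − 60 = ((1/9)u − 2/3)(9u^2 + 63u + 90) + (0)
Last nonzero remainder: 9u^2 + 63u + 90. Dividing through by 9 gives the monic gcd u^2 + 7u + 10.

u^2 + 7u + 10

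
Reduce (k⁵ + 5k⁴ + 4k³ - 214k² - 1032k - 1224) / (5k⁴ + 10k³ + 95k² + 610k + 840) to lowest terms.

(k³ - 2k - 204)/(5k² - 15k + 140)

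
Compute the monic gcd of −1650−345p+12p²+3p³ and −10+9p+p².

By polynomial division,
  3p³+12p²−345p−1650 = (3p−15)(p²+9p−10) + (−180p−1800)
  p²+9p−10 = (−(1/180)p+1/180)(−180p−1800) + (0)
Last nonzero remainder: −180p−1800. Dividing through by −180 gives the monic gcd p+10.

10+p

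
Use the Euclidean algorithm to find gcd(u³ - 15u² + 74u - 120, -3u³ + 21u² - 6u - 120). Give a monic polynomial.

Apply the Euclidean algorithm:
  u³ - 15u² + 74u - 120 = (-1/3)(-3u³ + 21u² - 6u - 120) + (-8u² + 72u - 160)
  -3u³ + 21u² - 6u - 120 = ((3/8)u + 3/4)(-8u² + 72u - 160) + (0)
Last nonzero remainder: -8u² + 72u - 160. Dividing through by -8 gives the monic gcd u² - 9u + 20.

u² - 9u + 20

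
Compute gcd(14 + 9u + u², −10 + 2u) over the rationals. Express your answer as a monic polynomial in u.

1

By polynomial division,
  u² + 9u + 14 = ((1/2)u + 7)(2u − 10) + (84)
  2u − 10 = ((1/42)u − 5/42)(84) + (0)
The last nonzero remainder is the constant 84, so the polynomials are coprime and gcd = 1.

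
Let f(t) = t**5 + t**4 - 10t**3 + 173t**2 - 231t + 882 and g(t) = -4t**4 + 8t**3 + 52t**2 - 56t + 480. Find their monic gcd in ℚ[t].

Repeated division with remainder:
  t**5 + t**4 - 10t**3 + 173t**2 - 231t + 882 = (-(1/4)t - 3/4)(-4t**4 + 8t**3 + 52t**2 - 56t + 480) + (9t**3 + 198t**2 - 153t + 1242)
  -4t**4 + 8t**3 + 52t**2 - 56t + 480 = (-(4/9)t + 32/3)(9t**3 + 198t**2 - 153t + 1242) + (-2128t**2 + 2128t - 12768)
  9t**3 + 198t**2 - 153t + 1242 = (-(9/2128)t - 207/2128)(-2128t**2 + 2128t - 12768) + (0)
Last nonzero remainder: -2128t**2 + 2128t - 12768. Dividing through by -2128 gives the monic gcd t**2 - t + 6.

t**2 - t + 6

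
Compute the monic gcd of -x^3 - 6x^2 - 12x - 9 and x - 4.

Repeated division with remainder:
  -x^3 - 6x^2 - 12x - 9 = (-x^2 - 10x - 52)(x - 4) + (-217)
  x - 4 = (-(1/217)x + 4/217)(-217) + (0)
The last nonzero remainder is the constant -217, so the polynomials are coprime and gcd = 1.

1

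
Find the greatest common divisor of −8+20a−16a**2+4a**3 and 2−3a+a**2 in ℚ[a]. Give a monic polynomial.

2−3a+a**2

Apply the Euclidean algorithm:
  4a**3−16a**2+20a−8 = (4a−4)(a**2−3a+2) + (0)
The last nonzero remainder a**2−3a+2 is already monic.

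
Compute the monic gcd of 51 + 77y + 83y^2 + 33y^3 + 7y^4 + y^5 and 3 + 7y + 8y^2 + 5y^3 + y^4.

Repeated division with remainder:
  y^5 + 7y^4 + 33y^3 + 83y^2 + 77y + 51 = (y + 2)(y^4 + 5y^3 + 8y^2 + 7y + 3) + (15y^3 + 60y^2 + 60y + 45)
  y^4 + 5y^3 + 8y^2 + 7y + 3 = ((1/15)y + 1/15)(15y^3 + 60y^2 + 60y + 45) + (0)
Last nonzero remainder: 15y^3 + 60y^2 + 60y + 45. Dividing through by 15 gives the monic gcd y^3 + 4y^2 + 4y + 3.

3 + 4y + 4y^2 + y^3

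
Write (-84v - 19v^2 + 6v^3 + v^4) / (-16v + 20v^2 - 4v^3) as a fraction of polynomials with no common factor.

Euclidean algorithm in ℚ[v]:
  v^4 + 6v^3 - 19v^2 - 84v = (-(1/4)v - 11/4)(-4v^3 + 20v^2 - 16v) + (32v^2 - 128v)
  -4v^3 + 20v^2 - 16v = (-(1/8)v + 1/8)(32v^2 - 128v) + (0)
Last nonzero remainder: 32v^2 - 128v. Dividing through by 32 gives the monic gcd v^2 - 4v.
Cancel v^2 - 4v from numerator and denominator to get the reduced form.

(-21 - 10v - v^2)/(-4 + 4v)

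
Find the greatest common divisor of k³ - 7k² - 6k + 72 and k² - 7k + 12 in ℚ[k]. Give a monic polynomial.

By polynomial division,
  k³ - 7k² - 6k + 72 = (k)(k² - 7k + 12) + (-18k + 72)
  k² - 7k + 12 = (-(1/18)k + 1/6)(-18k + 72) + (0)
Last nonzero remainder: -18k + 72. Dividing through by -18 gives the monic gcd k - 4.

k - 4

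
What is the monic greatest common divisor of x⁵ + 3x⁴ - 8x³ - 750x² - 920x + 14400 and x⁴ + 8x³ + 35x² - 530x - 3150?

Apply the Euclidean algorithm:
  x⁵ + 3x⁴ - 8x³ - 750x² - 920x + 14400 = (x - 5)(x⁴ + 8x³ + 35x² - 530x - 3150) + (-3x³ - 45x² - 420x - 1350)
  x⁴ + 8x³ + 35x² - 530x - 3150 = (-(1/3)x + 7/3)(-3x³ - 45x² - 420x - 1350) + (0)
Last nonzero remainder: -3x³ - 45x² - 420x - 1350. Dividing through by -3 gives the monic gcd x³ + 15x² + 140x + 450.

x³ + 15x² + 140x + 450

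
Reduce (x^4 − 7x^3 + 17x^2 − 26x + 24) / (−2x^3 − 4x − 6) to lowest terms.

Repeated division with remainder:
  x^4 − 7x^3 + 17x^2 − 26x + 24 = (−(1/2)x + 7/2)(−2x^3 − 4x − 6) + (15x^2 − 15x + 45)
  −2x^3 − 4x − 6 = (−(2/15)x − 2/15)(15x^2 − 15x + 45) + (0)
Last nonzero remainder: 15x^2 − 15x + 45. Dividing through by 15 gives the monic gcd x^2 − x + 3.
Cancel x^2 − x + 3 from numerator and denominator to get the reduced form.

(−x^2 + 6x − 8)/(2x + 2)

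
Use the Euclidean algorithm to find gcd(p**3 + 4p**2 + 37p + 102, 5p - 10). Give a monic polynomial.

1

Euclidean algorithm in ℚ[p]:
  p**3 + 4p**2 + 37p + 102 = ((1/5)p**2 + (6/5)p + 49/5)(5p - 10) + (200)
  5p - 10 = ((1/40)p - 1/20)(200) + (0)
The last nonzero remainder is the constant 200, so the polynomials are coprime and gcd = 1.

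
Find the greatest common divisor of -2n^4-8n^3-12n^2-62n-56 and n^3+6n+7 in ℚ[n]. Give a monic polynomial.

n^3+6n+7

Repeated division with remainder:
  -2n^4-8n^3-12n^2-62n-56 = (-2n-8)(n^3+6n+7) + (0)
The last nonzero remainder n^3+6n+7 is already monic.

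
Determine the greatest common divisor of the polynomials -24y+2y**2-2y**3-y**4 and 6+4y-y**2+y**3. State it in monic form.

6-2y+y**2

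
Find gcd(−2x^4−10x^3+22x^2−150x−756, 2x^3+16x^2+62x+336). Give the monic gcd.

Euclidean algorithm in ℚ[x]:
  −2x^4−10x^3+22x^2−150x−756 = (−x+3)(2x^3+16x^2+62x+336) + (36x^2−1764)
  2x^3+16x^2+62x+336 = ((1/18)x+4/9)(36x^2−1764) + (160x+1120)
  36x^2−1764 = ((9/40)x−63/40)(160x+1120) + (0)
Last nonzero remainder: 160x+1120. Dividing through by 160 gives the monic gcd x+7.

x+7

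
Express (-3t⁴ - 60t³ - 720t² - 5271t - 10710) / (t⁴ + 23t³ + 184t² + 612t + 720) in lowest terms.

Apply the Euclidean algorithm:
  -3t⁴ - 60t³ - 720t² - 5271t - 10710 = (-3)(t⁴ + 23t³ + 184t² + 612t + 720) + (9t³ - 168t² - 3435t - 8550)
  t⁴ + 23t³ + 184t² + 612t + 720 = ((1/9)t + 125/27)(9t³ - 168t² - 3435t - 8550) + ((12091/9)t² + (157183/9)t + 120910/3)
  9t³ - 168t² - 3435t - 8550 = ((81/12091)t - 2565/12091)((12091/9)t² + (157183/9)t + 120910/3) + (0)
Last nonzero remainder: (12091/9)t² + (157183/9)t + 120910/3. Dividing through by 12091/9 gives the monic gcd t² + 13t + 30.
Cancel t² + 13t + 30 from numerator and denominator to get the reduced form.

(-3t² - 21t - 357)/(t² + 10t + 24)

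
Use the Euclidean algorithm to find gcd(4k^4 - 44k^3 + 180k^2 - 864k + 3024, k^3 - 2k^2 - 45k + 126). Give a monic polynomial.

Repeated division with remainder:
  4k^4 - 44k^3 + 180k^2 - 864k + 3024 = (4k - 36)(k^3 - 2k^2 - 45k + 126) + (288k^2 - 2988k + 7560)
  k^3 - 2k^2 - 45k + 126 = ((1/288)k + 67/2304)(288k^2 - 2988k + 7560) + ((1001/64)k - 3003/32)
  288k^2 - 2988k + 7560 = ((18432/1001)k - 11520/143)((1001/64)k - 3003/32) + (0)
Last nonzero remainder: (1001/64)k - 3003/32. Dividing through by 1001/64 gives the monic gcd k - 6.

k - 6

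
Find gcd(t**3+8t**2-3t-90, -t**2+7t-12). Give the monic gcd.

Apply the Euclidean algorithm:
  t**3+8t**2-3t-90 = (-t-15)(-t**2+7t-12) + (90t-270)
  -t**2+7t-12 = (-(1/90)t+2/45)(90t-270) + (0)
Last nonzero remainder: 90t-270. Dividing through by 90 gives the monic gcd t-3.

t-3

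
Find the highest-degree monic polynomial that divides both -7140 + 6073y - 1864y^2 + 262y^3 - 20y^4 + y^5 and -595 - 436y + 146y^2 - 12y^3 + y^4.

-595 + 159y - 13y^2 + y^3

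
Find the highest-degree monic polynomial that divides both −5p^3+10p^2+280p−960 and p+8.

By polynomial division,
  −5p^3+10p^2+280p−960 = (−5p^2+50p−120)(p+8) + (0)
The last nonzero remainder p+8 is already monic.

p+8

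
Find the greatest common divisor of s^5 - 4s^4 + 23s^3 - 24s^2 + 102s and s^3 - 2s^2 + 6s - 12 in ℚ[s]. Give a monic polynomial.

s^2 + 6

Repeated division with remainder:
  s^5 - 4s^4 + 23s^3 - 24s^2 + 102s = (s^2 - 2s + 13)(s^3 - 2s^2 + 6s - 12) + (26s^2 + 156)
  s^3 - 2s^2 + 6s - 12 = ((1/26)s - 1/13)(26s^2 + 156) + (0)
Last nonzero remainder: 26s^2 + 156. Dividing through by 26 gives the monic gcd s^2 + 6.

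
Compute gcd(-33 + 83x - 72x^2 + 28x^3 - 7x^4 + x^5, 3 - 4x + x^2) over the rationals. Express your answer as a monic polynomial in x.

By polynomial division,
  x^5 - 7x^4 + 28x^3 - 72x^2 + 83x - 33 = (x^3 - 3x^2 + 13x - 11)(x^2 - 4x + 3) + (0)
The last nonzero remainder x^2 - 4x + 3 is already monic.

3 - 4x + x^2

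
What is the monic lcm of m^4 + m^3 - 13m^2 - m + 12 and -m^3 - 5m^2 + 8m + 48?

m^5 + 5m^4 - 9m^3 - 53m^2 + 8m + 48

Apply the Euclidean algorithm:
  m^4 + m^3 - 13m^2 - m + 12 = (-m + 4)(-m^3 - 5m^2 + 8m + 48) + (15m^2 + 15m - 180)
  -m^3 - 5m^2 + 8m + 48 = (-(1/15)m - 4/15)(15m^2 + 15m - 180) + (0)
Last nonzero remainder: 15m^2 + 15m - 180. Dividing through by 15 gives the monic gcd m^2 + m - 12.
Then lcm(f, g) = f·g / gcd(f, g); expanding and making the result monic gives the answer.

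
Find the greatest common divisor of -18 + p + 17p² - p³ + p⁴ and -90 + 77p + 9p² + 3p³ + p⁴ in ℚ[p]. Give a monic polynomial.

-18 + 19p - 2p² + p³

Apply the Euclidean algorithm:
  p⁴ - p³ + 17p² + p - 18 = (p⁴ + 3p³ + 9p² + 77p - 90) + (-4p³ + 8p² - 76p + 72)
  p⁴ + 3p³ + 9p² + 77p - 90 = (-(1/4)p - 5/4)(-4p³ + 8p² - 76p + 72) + (0)
Last nonzero remainder: -4p³ + 8p² - 76p + 72. Dividing through by -4 gives the monic gcd p³ - 2p² + 19p - 18.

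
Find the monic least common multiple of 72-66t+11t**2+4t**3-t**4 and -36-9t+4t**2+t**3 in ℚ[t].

-216+126t+33t**2-23t**3-t**4+t**5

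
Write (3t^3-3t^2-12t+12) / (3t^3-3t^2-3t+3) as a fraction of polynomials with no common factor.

Euclidean algorithm in ℚ[t]:
  3t^3-3t^2-12t+12 = (3t^3-3t^2-3t+3) + (-9t+9)
  3t^3-3t^2-3t+3 = (-(1/3)t^2+1/3)(-9t+9) + (0)
Last nonzero remainder: -9t+9. Dividing through by -9 gives the monic gcd t-1.
Cancel t-1 from numerator and denominator to get the reduced form.

(t^2-4)/(t^2-1)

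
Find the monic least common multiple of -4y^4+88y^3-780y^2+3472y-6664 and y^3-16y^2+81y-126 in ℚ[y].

y^6-31y^5+411y^4-3019y^3+12988y^2-30618y+29988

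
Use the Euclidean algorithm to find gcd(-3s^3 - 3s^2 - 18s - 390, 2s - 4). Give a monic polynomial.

Euclidean algorithm in ℚ[s]:
  -3s^3 - 3s^2 - 18s - 390 = (-(3/2)s^2 - (9/2)s - 18)(2s - 4) + (-462)
  2s - 4 = (-(1/231)s + 2/231)(-462) + (0)
The last nonzero remainder is the constant -462, so the polynomials are coprime and gcd = 1.

1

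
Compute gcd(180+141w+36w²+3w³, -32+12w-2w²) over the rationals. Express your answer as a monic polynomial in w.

Apply the Euclidean algorithm:
  3w³+36w²+141w+180 = (-(3/2)w-27)(-2w²+12w-32) + (417w-684)
  -2w²+12w-32 = (-(2/417)w+404/19321)(417w-684) + (-341936/19321)
  417w-684 = (-(8056857/341936)w+3303891/85484)(-341936/19321) + (0)
The last nonzero remainder is the constant -341936/19321, so the polynomials are coprime and gcd = 1.

1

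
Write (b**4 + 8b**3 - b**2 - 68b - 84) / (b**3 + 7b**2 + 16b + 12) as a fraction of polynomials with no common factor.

(b**2 + 4b - 21)/(b + 3)

By polynomial division,
  b**4 + 8b**3 - b**2 - 68b - 84 = (b + 1)(b**3 + 7b**2 + 16b + 12) + (-24b**2 - 96b - 96)
  b**3 + 7b**2 + 16b + 12 = (-(1/24)b - 1/8)(-24b**2 - 96b - 96) + (0)
Last nonzero remainder: -24b**2 - 96b - 96. Dividing through by -24 gives the monic gcd b**2 + 4b + 4.
Cancel b**2 + 4b + 4 from numerator and denominator to get the reduced form.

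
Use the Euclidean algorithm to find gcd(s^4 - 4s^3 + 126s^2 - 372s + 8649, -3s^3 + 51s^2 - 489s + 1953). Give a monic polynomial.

By polynomial division,
  s^4 - 4s^3 + 126s^2 - 372s + 8649 = (-(1/3)s - 13/3)(-3s^3 + 51s^2 - 489s + 1953) + (184s^2 - 1840s + 17112)
  -3s^3 + 51s^2 - 489s + 1953 = (-(3/184)s + 21/184)(184s^2 - 1840s + 17112) + (0)
Last nonzero remainder: 184s^2 - 1840s + 17112. Dividing through by 184 gives the monic gcd s^2 - 10s + 93.

s^2 - 10s + 93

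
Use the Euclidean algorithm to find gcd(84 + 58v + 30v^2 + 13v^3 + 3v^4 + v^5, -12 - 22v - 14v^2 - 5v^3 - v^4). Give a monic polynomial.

12 + 10v + 4v^2 + v^3

Repeated division with remainder:
  v^5 + 3v^4 + 13v^3 + 30v^2 + 58v + 84 = (-v + 2)(-v^4 - 5v^3 - 14v^2 - 22v - 12) + (9v^3 + 36v^2 + 90v + 108)
  -v^4 - 5v^3 - 14v^2 - 22v - 12 = (-(1/9)v - 1/9)(9v^3 + 36v^2 + 90v + 108) + (0)
Last nonzero remainder: 9v^3 + 36v^2 + 90v + 108. Dividing through by 9 gives the monic gcd v^3 + 4v^2 + 10v + 12.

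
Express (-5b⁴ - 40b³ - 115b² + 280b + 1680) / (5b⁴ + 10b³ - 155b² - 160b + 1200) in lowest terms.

(-b² - 7b - 28)/(b² + b - 20)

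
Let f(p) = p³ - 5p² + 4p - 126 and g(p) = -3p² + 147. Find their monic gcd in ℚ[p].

By polynomial division,
  p³ - 5p² + 4p - 126 = (-(1/3)p + 5/3)(-3p² + 147) + (53p - 371)
  -3p² + 147 = (-(3/53)p - 21/53)(53p - 371) + (0)
Last nonzero remainder: 53p - 371. Dividing through by 53 gives the monic gcd p - 7.

p - 7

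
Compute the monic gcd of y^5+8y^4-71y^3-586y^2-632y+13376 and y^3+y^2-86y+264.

Euclidean algorithm in ℚ[y]:
  y^5+8y^4-71y^3-586y^2-632y+13376 = (y^2+7y+8)(y^3+y^2-86y+264) + (-256y^2-1792y+11264)
  y^3+y^2-86y+264 = (-(1/256)y+3/128)(-256y^2-1792y+11264) + (0)
Last nonzero remainder: -256y^2-1792y+11264. Dividing through by -256 gives the monic gcd y^2+7y-44.

y^2+7y-44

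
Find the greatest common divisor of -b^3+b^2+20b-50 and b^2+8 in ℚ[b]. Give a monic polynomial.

By polynomial division,
  -b^3+b^2+20b-50 = (-b+1)(b^2+8) + (28b-58)
  b^2+8 = ((1/28)b+29/392)(28b-58) + (2409/196)
  28b-58 = ((5488/2409)b-11368/2409)(2409/196) + (0)
The last nonzero remainder is the constant 2409/196, so the polynomials are coprime and gcd = 1.

1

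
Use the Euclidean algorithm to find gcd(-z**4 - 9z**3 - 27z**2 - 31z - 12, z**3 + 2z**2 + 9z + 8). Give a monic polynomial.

By polynomial division,
  -z**4 - 9z**3 - 27z**2 - 31z - 12 = (-z - 7)(z**3 + 2z**2 + 9z + 8) + (-4z**2 + 40z + 44)
  z**3 + 2z**2 + 9z + 8 = (-(1/4)z - 3)(-4z**2 + 40z + 44) + (140z + 140)
  -4z**2 + 40z + 44 = (-(1/35)z + 11/35)(140z + 140) + (0)
Last nonzero remainder: 140z + 140. Dividing through by 140 gives the monic gcd z + 1.

z + 1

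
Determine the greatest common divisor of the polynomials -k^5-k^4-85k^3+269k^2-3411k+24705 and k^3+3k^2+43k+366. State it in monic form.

Repeated division with remainder:
  -k^5-k^4-85k^3+269k^2-3411k+24705 = (-k^2+2k-48)(k^3+3k^2+43k+366) + (693k^2-2079k+42273)
  k^3+3k^2+43k+366 = ((1/693)k+2/231)(693k^2-2079k+42273) + (0)
Last nonzero remainder: 693k^2-2079k+42273. Dividing through by 693 gives the monic gcd k^2-3k+61.

k^2-3k+61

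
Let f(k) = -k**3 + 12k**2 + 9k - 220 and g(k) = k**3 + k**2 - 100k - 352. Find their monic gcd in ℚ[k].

k**2 - 7k - 44

By polynomial division,
  -k**3 + 12k**2 + 9k - 220 = (-1)(k**3 + k**2 - 100k - 352) + (13k**2 - 91k - 572)
  k**3 + k**2 - 100k - 352 = ((1/13)k + 8/13)(13k**2 - 91k - 572) + (0)
Last nonzero remainder: 13k**2 - 91k - 572. Dividing through by 13 gives the monic gcd k**2 - 7k - 44.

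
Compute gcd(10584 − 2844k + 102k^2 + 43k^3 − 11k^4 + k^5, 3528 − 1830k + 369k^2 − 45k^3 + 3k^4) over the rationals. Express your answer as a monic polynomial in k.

−294 + 79k − 11k^2 + k^3

Apply the Euclidean algorithm:
  k^5 − 11k^4 + 43k^3 + 102k^2 − 2844k + 10584 = ((1/3)k + 4/3)(3k^4 − 45k^3 + 369k^2 − 1830k + 3528) + (−20k^3 + 220k^2 − 1580k + 5880)
  3k^4 − 45k^3 + 369k^2 − 1830k + 3528 = (−(3/20)k + 3/5)(−20k^3 + 220k^2 − 1580k + 5880) + (0)
Last nonzero remainder: −20k^3 + 220k^2 − 1580k + 5880. Dividing through by −20 gives the monic gcd k^3 − 11k^2 + 79k − 294.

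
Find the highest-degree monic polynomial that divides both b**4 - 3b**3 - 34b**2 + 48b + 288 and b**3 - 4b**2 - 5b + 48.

By polynomial division,
  b**4 - 3b**3 - 34b**2 + 48b + 288 = (b + 1)(b**3 - 4b**2 - 5b + 48) + (-25b**2 + 5b + 240)
  b**3 - 4b**2 - 5b + 48 = (-(1/25)b + 19/125)(-25b**2 + 5b + 240) + ((96/25)b + 288/25)
  -25b**2 + 5b + 240 = (-(625/96)b + 125/6)((96/25)b + 288/25) + (0)
Last nonzero remainder: (96/25)b + 288/25. Dividing through by 96/25 gives the monic gcd b + 3.

b + 3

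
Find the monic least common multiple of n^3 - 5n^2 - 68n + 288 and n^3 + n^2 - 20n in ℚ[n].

Apply the Euclidean algorithm:
  n^3 - 5n^2 - 68n + 288 = (n^3 + n^2 - 20n) + (-6n^2 - 48n + 288)
  n^3 + n^2 - 20n = (-(1/6)n + 7/6)(-6n^2 - 48n + 288) + (84n - 336)
  -6n^2 - 48n + 288 = (-(1/14)n - 6/7)(84n - 336) + (0)
Last nonzero remainder: 84n - 336. Dividing through by 84 gives the monic gcd n - 4.
Then lcm(f, g) = f·g / gcd(f, g); expanding and making the result monic gives the answer.

n^5 - 93n^3 - 52n^2 + 1440n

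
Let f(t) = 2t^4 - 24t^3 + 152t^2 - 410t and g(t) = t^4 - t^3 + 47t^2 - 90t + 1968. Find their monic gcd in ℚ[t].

t^2 - 7t + 41

Apply the Euclidean algorithm:
  2t^4 - 24t^3 + 152t^2 - 410t = (2)(t^4 - t^3 + 47t^2 - 90t + 1968) + (-22t^3 + 58t^2 - 230t - 3936)
  t^4 - t^3 + 47t^2 - 90t + 1968 = (-(1/22)t - 9/121)(-22t^3 + 58t^2 - 230t - 3936) + ((4944/121)t^2 - (34608/121)t + 202704/121)
  -22t^3 + 58t^2 - 230t - 3936 = (-(1331/2472)t - 242/103)((4944/121)t^2 - (34608/121)t + 202704/121) + (0)
Last nonzero remainder: (4944/121)t^2 - (34608/121)t + 202704/121. Dividing through by 4944/121 gives the monic gcd t^2 - 7t + 41.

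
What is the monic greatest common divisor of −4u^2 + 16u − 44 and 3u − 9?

By polynomial division,
  −4u^2 + 16u − 44 = (−(4/3)u + 4/3)(3u − 9) + (−32)
  3u − 9 = (−(3/32)u + 9/32)(−32) + (0)
The last nonzero remainder is the constant −32, so the polynomials are coprime and gcd = 1.

1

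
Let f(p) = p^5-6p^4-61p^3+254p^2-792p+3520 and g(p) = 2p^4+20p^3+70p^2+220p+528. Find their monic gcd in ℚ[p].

p^2+11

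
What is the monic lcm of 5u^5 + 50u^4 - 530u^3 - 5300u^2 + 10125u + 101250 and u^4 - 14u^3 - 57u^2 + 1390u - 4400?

u^7 - 9u^6 - 208u^5 + 1834u^4 + 12837u^3 - 111505u^2 - 206550u + 1782000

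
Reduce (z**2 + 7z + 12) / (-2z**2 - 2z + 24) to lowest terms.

(-z - 3)/(2z - 6)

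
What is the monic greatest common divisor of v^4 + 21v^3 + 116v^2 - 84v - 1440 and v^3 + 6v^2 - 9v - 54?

Repeated division with remainder:
  v^4 + 21v^3 + 116v^2 - 84v - 1440 = (v + 15)(v^3 + 6v^2 - 9v - 54) + (35v^2 + 105v - 630)
  v^3 + 6v^2 - 9v - 54 = ((1/35)v + 3/35)(35v^2 + 105v - 630) + (0)
Last nonzero remainder: 35v^2 + 105v - 630. Dividing through by 35 gives the monic gcd v^2 + 3v - 18.

v^2 + 3v - 18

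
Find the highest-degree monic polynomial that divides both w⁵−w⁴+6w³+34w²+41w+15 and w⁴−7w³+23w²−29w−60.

Euclidean algorithm in ℚ[w]:
  w⁵−w⁴+6w³+34w²+41w+15 = (w+6)(w⁴−7w³+23w²−29w−60) + (25w³−75w²+275w+375)
  w⁴−7w³+23w²−29w−60 = ((1/25)w−4/25)(25w³−75w²+275w+375) + (0)
Last nonzero remainder: 25w³−75w²+275w+375. Dividing through by 25 gives the monic gcd w³−3w²+11w+15.

w³−3w²+11w+15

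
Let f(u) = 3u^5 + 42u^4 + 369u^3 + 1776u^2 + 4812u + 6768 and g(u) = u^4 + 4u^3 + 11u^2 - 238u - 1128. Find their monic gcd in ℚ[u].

u^3 + 10u^2 + 71u + 188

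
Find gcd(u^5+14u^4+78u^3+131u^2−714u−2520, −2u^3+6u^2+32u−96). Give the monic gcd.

u^2+u−12

By polynomial division,
  u^5+14u^4+78u^3+131u^2−714u−2520 = (−(1/2)u^2−(17/2)u−145/2)(−2u^3+6u^2+32u−96) + (790u^2+790u−9480)
  −2u^3+6u^2+32u−96 = (−(1/395)u+4/395)(790u^2+790u−9480) + (0)
Last nonzero remainder: 790u^2+790u−9480. Dividing through by 790 gives the monic gcd u^2+u−12.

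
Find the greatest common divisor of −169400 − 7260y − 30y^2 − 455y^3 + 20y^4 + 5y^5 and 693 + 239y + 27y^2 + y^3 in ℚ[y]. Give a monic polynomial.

By polynomial division,
  5y^5 + 20y^4 − 455y^3 − 30y^2 − 7260y − 169400 = (5y^2 − 115y + 1455)(y^3 + 27y^2 + 239y + 693) + (−15295y^2 − 275310y − 1177715)
  y^3 + 27y^2 + 239y + 693 = (−(1/15295)y − 9/15295)(−15295y^2 − 275310y − 1177715) + (0)
Last nonzero remainder: −15295y^2 − 275310y − 1177715. Dividing through by −15295 gives the monic gcd y^2 + 18y + 77.

77 + 18y + y^2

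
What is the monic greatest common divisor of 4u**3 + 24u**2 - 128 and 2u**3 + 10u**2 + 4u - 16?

u + 4

Repeated division with remainder:
  4u**3 + 24u**2 - 128 = (2)(2u**3 + 10u**2 + 4u - 16) + (4u**2 - 8u - 96)
  2u**3 + 10u**2 + 4u - 16 = ((1/2)u + 7/2)(4u**2 - 8u - 96) + (80u + 320)
  4u**2 - 8u - 96 = ((1/20)u - 3/10)(80u + 320) + (0)
Last nonzero remainder: 80u + 320. Dividing through by 80 gives the monic gcd u + 4.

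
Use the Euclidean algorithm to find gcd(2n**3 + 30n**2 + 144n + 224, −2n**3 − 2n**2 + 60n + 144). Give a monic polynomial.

By polynomial division,
  2n**3 + 30n**2 + 144n + 224 = (−1)(−2n**3 − 2n**2 + 60n + 144) + (28n**2 + 204n + 368)
  −2n**3 − 2n**2 + 60n + 144 = (−(1/14)n + 22/49)(28n**2 + 204n + 368) + (−(260/49)n − 1040/49)
  28n**2 + 204n + 368 = (−(343/65)n − 1127/65)(−(260/49)n − 1040/49) + (0)
Last nonzero remainder: −(260/49)n − 1040/49. Dividing through by −260/49 gives the monic gcd n + 4.

n + 4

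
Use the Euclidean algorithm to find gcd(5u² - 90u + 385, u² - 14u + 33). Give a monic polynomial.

u - 11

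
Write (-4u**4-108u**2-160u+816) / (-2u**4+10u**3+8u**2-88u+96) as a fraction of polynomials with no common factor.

(2u**2-2u+68)/(u**2-6u+8)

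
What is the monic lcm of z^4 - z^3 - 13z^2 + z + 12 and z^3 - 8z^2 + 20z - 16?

Euclidean algorithm in ℚ[z]:
  z^4 - z^3 - 13z^2 + z + 12 = (z + 7)(z^3 - 8z^2 + 20z - 16) + (23z^2 - 123z + 124)
  z^3 - 8z^2 + 20z - 16 = ((1/23)z - 61/529)(23z^2 - 123z + 124) + ((225/529)z - 900/529)
  23z^2 - 123z + 124 = ((12167/225)z - 16399/225)((225/529)z - 900/529) + (0)
Last nonzero remainder: (225/529)z - 900/529. Dividing through by 225/529 gives the monic gcd z - 4.
Then lcm(f, g) = f·g / gcd(f, g); expanding and making the result monic gives the answer.

z^6 - 5z^5 - 5z^4 + 49z^3 - 44z^2 - 44z + 48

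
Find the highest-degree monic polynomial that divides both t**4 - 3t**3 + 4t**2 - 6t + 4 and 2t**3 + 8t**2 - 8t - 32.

Apply the Euclidean algorithm:
  t**4 - 3t**3 + 4t**2 - 6t + 4 = ((1/2)t - 7/2)(2t**3 + 8t**2 - 8t - 32) + (36t**2 - 18t - 108)
  2t**3 + 8t**2 - 8t - 32 = ((1/18)t + 1/4)(36t**2 - 18t - 108) + ((5/2)t - 5)
  36t**2 - 18t - 108 = ((72/5)t + 108/5)((5/2)t - 5) + (0)
Last nonzero remainder: (5/2)t - 5. Dividing through by 5/2 gives the monic gcd t - 2.

t - 2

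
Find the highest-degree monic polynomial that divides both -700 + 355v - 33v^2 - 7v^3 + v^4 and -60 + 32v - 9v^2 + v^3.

-5 + v

Repeated division with remainder:
  v^4 - 7v^3 - 33v^2 + 355v - 700 = (v + 2)(v^3 - 9v^2 + 32v - 60) + (-47v^2 + 351v - 580)
  v^3 - 9v^2 + 32v - 60 = (-(1/47)v + 72/2209)(-47v^2 + 351v - 580) + ((18156/2209)v - 90780/2209)
  -47v^2 + 351v - 580 = (-(103823/18156)v + 64061/4539)((18156/2209)v - 90780/2209) + (0)
Last nonzero remainder: (18156/2209)v - 90780/2209. Dividing through by 18156/2209 gives the monic gcd v - 5.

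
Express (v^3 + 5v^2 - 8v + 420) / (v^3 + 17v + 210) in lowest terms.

Repeated division with remainder:
  v^3 + 5v^2 - 8v + 420 = (v^3 + 17v + 210) + (5v^2 - 25v + 210)
  v^3 + 17v + 210 = ((1/5)v + 1)(5v^2 - 25v + 210) + (0)
Last nonzero remainder: 5v^2 - 25v + 210. Dividing through by 5 gives the monic gcd v^2 - 5v + 42.
Cancel v^2 - 5v + 42 from numerator and denominator to get the reduced form.

(v + 10)/(v + 5)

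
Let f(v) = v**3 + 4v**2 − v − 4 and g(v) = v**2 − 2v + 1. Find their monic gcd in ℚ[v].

Repeated division with remainder:
  v**3 + 4v**2 − v − 4 = (v + 6)(v**2 − 2v + 1) + (10v − 10)
  v**2 − 2v + 1 = ((1/10)v − 1/10)(10v − 10) + (0)
Last nonzero remainder: 10v − 10. Dividing through by 10 gives the monic gcd v − 1.

v − 1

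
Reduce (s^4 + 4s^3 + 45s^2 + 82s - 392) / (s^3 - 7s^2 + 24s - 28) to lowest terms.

(s^3 + 6s^2 + 57s + 196)/(s^2 - 5s + 14)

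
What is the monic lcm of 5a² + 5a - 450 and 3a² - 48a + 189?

a³ - 6a² - 97a + 630

Euclidean algorithm in ℚ[a]:
  5a² + 5a - 450 = (5/3)(3a² - 48a + 189) + (85a - 765)
  3a² - 48a + 189 = ((3/85)a - 21/85)(85a - 765) + (0)
Last nonzero remainder: 85a - 765. Dividing through by 85 gives the monic gcd a - 9.
Then lcm(f, g) = f·g / gcd(f, g); expanding and making the result monic gives the answer.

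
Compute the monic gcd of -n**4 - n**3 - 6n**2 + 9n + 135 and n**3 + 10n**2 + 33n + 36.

n + 3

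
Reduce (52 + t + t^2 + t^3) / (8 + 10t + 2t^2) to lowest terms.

Repeated division with remainder:
  t^3 + t^2 + t + 52 = ((1/2)t − 2)(2t^2 + 10t + 8) + (17t + 68)
  2t^2 + 10t + 8 = ((2/17)t + 2/17)(17t + 68) + (0)
Last nonzero remainder: 17t + 68. Dividing through by 17 gives the monic gcd t + 4.
Cancel t + 4 from numerator and denominator to get the reduced form.

(13 − 3t + t^2)/(2 + 2t)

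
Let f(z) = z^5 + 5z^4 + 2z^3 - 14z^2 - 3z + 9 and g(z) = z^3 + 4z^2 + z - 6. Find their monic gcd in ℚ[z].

By polynomial division,
  z^5 + 5z^4 + 2z^3 - 14z^2 - 3z + 9 = (z^2 + z - 3)(z^3 + 4z^2 + z - 6) + (3z^2 + 6z - 9)
  z^3 + 4z^2 + z - 6 = ((1/3)z + 2/3)(3z^2 + 6z - 9) + (0)
Last nonzero remainder: 3z^2 + 6z - 9. Dividing through by 3 gives the monic gcd z^2 + 2z - 3.

z^2 + 2z - 3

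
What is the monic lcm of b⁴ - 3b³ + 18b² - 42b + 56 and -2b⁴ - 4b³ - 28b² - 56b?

Euclidean algorithm in ℚ[b]:
  b⁴ - 3b³ + 18b² - 42b + 56 = (-1/2)(-2b⁴ - 4b³ - 28b² - 56b) + (-5b³ + 4b² - 70b + 56)
  -2b⁴ - 4b³ - 28b² - 56b = ((2/5)b + 28/25)(-5b³ + 4b² - 70b + 56) + (-(112/25)b² - 1568/25)
  -5b³ + 4b² - 70b + 56 = ((125/112)b - 25/28)(-(112/25)b² - 1568/25) + (0)
Last nonzero remainder: -(112/25)b² - 1568/25. Dividing through by -112/25 gives the monic gcd b² + 14.
Then lcm(f, g) = f·g / gcd(f, g); expanding and making the result monic gives the answer.

b⁶ - b⁵ + 12b⁴ - 6b³ - 28b² + 112b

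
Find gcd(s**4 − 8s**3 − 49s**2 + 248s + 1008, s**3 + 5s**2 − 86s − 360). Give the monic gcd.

Repeated division with remainder:
  s**4 − 8s**3 − 49s**2 + 248s + 1008 = (s − 13)(s**3 + 5s**2 − 86s − 360) + (102s**2 − 510s − 3672)
  s**3 + 5s**2 − 86s − 360 = ((1/102)s + 5/51)(102s**2 − 510s − 3672) + (0)
Last nonzero remainder: 102s**2 − 510s − 3672. Dividing through by 102 gives the monic gcd s**2 − 5s − 36.

s**2 − 5s − 36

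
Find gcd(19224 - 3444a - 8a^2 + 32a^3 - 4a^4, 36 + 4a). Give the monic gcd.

Euclidean algorithm in ℚ[a]:
  -4a^4 + 32a^3 - 8a^2 - 3444a + 19224 = (-a^3 + 17a^2 - 155a + 534)(4a + 36) + (0)
Last nonzero remainder: 4a + 36. Dividing through by 4 gives the monic gcd a + 9.

9 + a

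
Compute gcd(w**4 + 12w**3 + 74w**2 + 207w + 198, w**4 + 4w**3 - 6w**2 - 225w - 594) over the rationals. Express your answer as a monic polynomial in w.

w**3 + 10w**2 + 54w + 99

By polynomial division,
  w**4 + 12w**3 + 74w**2 + 207w + 198 = (w**4 + 4w**3 - 6w**2 - 225w - 594) + (8w**3 + 80w**2 + 432w + 792)
  w**4 + 4w**3 - 6w**2 - 225w - 594 = ((1/8)w - 3/4)(8w**3 + 80w**2 + 432w + 792) + (0)
Last nonzero remainder: 8w**3 + 80w**2 + 432w + 792. Dividing through by 8 gives the monic gcd w**3 + 10w**2 + 54w + 99.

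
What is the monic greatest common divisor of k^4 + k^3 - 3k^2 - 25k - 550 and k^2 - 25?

k^2 - 25

Apply the Euclidean algorithm:
  k^4 + k^3 - 3k^2 - 25k - 550 = (k^2 + k + 22)(k^2 - 25) + (0)
The last nonzero remainder k^2 - 25 is already monic.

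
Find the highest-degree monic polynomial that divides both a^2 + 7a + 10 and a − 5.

Euclidean algorithm in ℚ[a]:
  a^2 + 7a + 10 = (a + 12)(a − 5) + (70)
  a − 5 = ((1/70)a − 1/14)(70) + (0)
The last nonzero remainder is the constant 70, so the polynomials are coprime and gcd = 1.

1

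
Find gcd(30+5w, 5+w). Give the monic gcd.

1

Euclidean algorithm in ℚ[w]:
  5w+30 = (5)(w+5) + (5)
  w+5 = ((1/5)w+1)(5) + (0)
The last nonzero remainder is the constant 5, so the polynomials are coprime and gcd = 1.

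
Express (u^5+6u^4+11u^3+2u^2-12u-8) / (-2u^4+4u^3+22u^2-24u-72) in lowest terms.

Apply the Euclidean algorithm:
  u^5+6u^4+11u^3+2u^2-12u-8 = (-(1/2)u-4)(-2u^4+4u^3+22u^2-24u-72) + (38u^3+78u^2-144u-296)
  -2u^4+4u^3+22u^2-24u-72 = (-(1/19)u+77/361)(38u^3+78u^2-144u-296) + (-(800/361)u^2-(3200/361)u-3200/361)
  38u^3+78u^2-144u-296 = (-(6859/400)u+13357/400)(-(800/361)u^2-(3200/361)u-3200/361) + (0)
Last nonzero remainder: -(800/361)u^2-(3200/361)u-3200/361. Dividing through by -800/361 gives the monic gcd u^2+4u+4.
Cancel u^2+4u+4 from numerator and denominator to get the reduced form.

(-u^3-2u^2+u+2)/(2u^2-12u+18)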